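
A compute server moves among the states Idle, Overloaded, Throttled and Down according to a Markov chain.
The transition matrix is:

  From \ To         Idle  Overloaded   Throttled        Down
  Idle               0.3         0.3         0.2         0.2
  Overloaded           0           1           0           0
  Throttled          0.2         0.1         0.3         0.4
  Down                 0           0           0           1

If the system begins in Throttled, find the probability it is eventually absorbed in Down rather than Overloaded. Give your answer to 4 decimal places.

0.7111

Let h(s) be the probability of absorption at Down starting from transient state s. Then h(Down) = 1 and h(Overloaded) = 0. By first-step analysis:
h(Idle) = 0.3·h(Idle) + 0.3·0 + 0.2·h(Throttled) + 0.2·1
h(Throttled) = 0.2·h(Idle) + 0.1·0 + 0.3·h(Throttled) + 0.4·1
Solving: h(Idle) = 0.4889, h(Throttled) = 0.7111.
Starting from Throttled, the probability is 0.7111.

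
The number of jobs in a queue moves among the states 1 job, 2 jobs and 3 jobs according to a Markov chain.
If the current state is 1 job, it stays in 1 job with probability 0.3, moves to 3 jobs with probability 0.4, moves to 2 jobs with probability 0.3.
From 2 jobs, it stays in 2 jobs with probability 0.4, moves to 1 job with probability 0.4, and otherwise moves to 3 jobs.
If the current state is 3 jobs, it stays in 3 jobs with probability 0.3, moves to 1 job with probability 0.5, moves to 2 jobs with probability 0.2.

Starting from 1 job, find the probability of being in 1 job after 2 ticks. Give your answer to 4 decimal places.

Sum over the intermediate state after 1 tick:
P = P(1 job→1 job)·P(1 job→1 job) + P(1 job→2 jobs)·P(2 jobs→1 job) + P(1 job→3 jobs)·P(3 jobs→1 job)
  = 0.3×0.3 + 0.3×0.4 + 0.4×0.5
  = 0.0900 + 0.1200 + 0.2000 = 0.4100

0.4100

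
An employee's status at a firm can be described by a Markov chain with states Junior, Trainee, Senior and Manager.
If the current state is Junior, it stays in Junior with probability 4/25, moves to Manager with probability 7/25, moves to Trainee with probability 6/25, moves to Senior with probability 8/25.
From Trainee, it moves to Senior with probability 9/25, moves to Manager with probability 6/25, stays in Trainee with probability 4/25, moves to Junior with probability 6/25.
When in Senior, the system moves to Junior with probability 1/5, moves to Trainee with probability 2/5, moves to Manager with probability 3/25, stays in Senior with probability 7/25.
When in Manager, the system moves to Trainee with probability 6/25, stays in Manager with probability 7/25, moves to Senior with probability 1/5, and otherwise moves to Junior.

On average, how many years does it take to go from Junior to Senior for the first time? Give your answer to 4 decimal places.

Let t(s) be the expected number of years to first reach Senior from state s, with t(Senior) = 0. Conditioning on the first year:
t(Junior) = 1 + 0.16·t(Junior) + 0.24·t(Trainee) + 0.28·t(Manager)
t(Trainee) = 1 + 0.24·t(Junior) + 0.16·t(Trainee) + 0.24·t(Manager)
t(Manager) = 1 + 0.28·t(Junior) + 0.24·t(Trainee) + 0.28·t(Manager)
Solving: t(Junior) = 3.3743, t(Trainee) = 3.2344, t(Manager) = 3.7792.
Expected years from Junior to Senior: 3.3743.

3.3743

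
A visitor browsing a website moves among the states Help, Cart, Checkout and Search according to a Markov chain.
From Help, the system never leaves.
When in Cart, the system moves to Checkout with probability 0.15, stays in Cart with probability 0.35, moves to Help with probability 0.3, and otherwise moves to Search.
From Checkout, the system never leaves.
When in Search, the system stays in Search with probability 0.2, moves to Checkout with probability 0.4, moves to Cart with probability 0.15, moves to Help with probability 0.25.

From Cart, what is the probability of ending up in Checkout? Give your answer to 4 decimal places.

0.4082

Let h(s) be the probability of absorption at Checkout starting from transient state s. Then h(Checkout) = 1 and h(Help) = 0. By first-step analysis:
h(Cart) = 0.3·0 + 0.35·h(Cart) + 0.15·1 + 0.2·h(Search)
h(Search) = 0.25·0 + 0.15·h(Cart) + 0.4·1 + 0.2·h(Search)
Solving: h(Cart) = 0.4082, h(Search) = 0.5765.
Starting from Cart, the probability is 0.4082.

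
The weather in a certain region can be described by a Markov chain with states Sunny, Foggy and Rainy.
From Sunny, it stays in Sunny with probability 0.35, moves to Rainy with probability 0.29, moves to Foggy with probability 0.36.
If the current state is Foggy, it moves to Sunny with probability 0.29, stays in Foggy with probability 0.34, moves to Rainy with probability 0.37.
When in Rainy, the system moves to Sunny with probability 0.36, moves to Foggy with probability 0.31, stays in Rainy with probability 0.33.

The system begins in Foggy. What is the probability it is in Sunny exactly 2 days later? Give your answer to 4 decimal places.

Sum over the intermediate state after 1 day:
P = P(Foggy→Sunny)·P(Sunny→Sunny) + P(Foggy→Foggy)·P(Foggy→Sunny) + P(Foggy→Rainy)·P(Rainy→Sunny)
  = 0.29×0.35 + 0.34×0.29 + 0.37×0.36
  = 0.1015 + 0.0986 + 0.1332 = 0.3333

0.3333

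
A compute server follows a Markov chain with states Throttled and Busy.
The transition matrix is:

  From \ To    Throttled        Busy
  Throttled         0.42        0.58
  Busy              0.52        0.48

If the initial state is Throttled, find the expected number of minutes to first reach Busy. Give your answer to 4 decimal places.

Let t(s) be the expected number of minutes to first reach Busy from state s, with t(Busy) = 0. Conditioning on the first minute:
t(Throttled) = 1 + 0.42·t(Throttled)
Solving: t(Throttled) = 1.7241.
Expected minutes from Throttled to Busy: 1.7241.

1.7241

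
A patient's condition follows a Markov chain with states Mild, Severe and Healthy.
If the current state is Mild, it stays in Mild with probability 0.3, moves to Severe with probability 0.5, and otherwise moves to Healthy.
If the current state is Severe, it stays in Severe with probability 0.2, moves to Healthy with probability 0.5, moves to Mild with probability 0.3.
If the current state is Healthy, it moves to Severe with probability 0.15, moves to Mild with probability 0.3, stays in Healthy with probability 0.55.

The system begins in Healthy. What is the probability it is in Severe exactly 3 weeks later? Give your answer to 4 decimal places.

Propagate the distribution vector 3 weeks from Healthy.
After 0 weeks: (0.0000, 0.0000, 1.0000)
After 1 week: (0.3000, 0.1500, 0.5500)
After 2 weeks: (0.3000, 0.2625, 0.4375)
After 3 weeks: (0.3000, 0.2681, 0.4319)
P(in Severe after 3 weeks) = 0.2681

0.2681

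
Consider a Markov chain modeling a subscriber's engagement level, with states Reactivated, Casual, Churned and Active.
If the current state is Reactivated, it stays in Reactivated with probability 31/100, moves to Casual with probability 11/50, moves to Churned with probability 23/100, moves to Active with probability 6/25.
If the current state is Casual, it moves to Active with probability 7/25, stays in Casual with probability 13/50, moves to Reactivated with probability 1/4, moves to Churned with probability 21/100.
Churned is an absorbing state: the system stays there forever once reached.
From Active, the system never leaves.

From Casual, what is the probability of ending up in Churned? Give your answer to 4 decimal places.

Let h(s) be the probability of absorption at Churned starting from transient state s. Then h(Churned) = 1 and h(Active) = 0. By first-step analysis:
h(Reactivated) = 0.31·h(Reactivated) + 0.22·h(Casual) + 0.23·1 + 0.24·0
h(Casual) = 0.25·h(Reactivated) + 0.26·h(Casual) + 0.21·1 + 0.28·0
Solving: h(Reactivated) = 0.4750, h(Casual) = 0.4442.
Starting from Casual, the probability is 0.4442.

0.4442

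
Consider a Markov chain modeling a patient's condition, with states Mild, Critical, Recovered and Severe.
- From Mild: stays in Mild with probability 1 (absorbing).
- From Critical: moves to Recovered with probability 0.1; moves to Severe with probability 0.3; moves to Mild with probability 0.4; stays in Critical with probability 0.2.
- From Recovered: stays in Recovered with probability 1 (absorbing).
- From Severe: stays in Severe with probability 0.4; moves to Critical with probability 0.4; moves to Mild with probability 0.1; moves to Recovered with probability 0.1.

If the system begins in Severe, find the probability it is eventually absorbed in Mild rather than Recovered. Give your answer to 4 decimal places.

0.6667

Let h(s) be the probability of absorption at Mild starting from transient state s. Then h(Mild) = 1 and h(Recovered) = 0. By first-step analysis:
h(Critical) = 0.4·1 + 0.2·h(Critical) + 0.1·0 + 0.3·h(Severe)
h(Severe) = 0.1·1 + 0.4·h(Critical) + 0.1·0 + 0.4·h(Severe)
Solving: h(Critical) = 0.7500, h(Severe) = 0.6667.
Starting from Severe, the probability is 0.6667.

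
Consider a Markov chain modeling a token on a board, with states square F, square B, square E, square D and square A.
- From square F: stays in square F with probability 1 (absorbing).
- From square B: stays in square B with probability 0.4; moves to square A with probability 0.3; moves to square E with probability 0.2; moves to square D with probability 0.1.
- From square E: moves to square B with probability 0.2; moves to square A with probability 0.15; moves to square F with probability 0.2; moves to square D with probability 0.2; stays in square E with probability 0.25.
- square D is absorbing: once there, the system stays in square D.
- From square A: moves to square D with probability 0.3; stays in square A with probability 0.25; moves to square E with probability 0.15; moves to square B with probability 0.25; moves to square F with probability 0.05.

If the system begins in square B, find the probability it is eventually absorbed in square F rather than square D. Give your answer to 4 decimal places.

0.2339

Let h(s) be the probability of absorption at square F starting from transient state s. Then h(square F) = 1 and h(square D) = 0. By first-step analysis:
h(square B) = 0.4·h(square B) + 0.2·h(square E) + 0.1·0 + 0.3·h(square A)
h(square E) = 0.2·1 + 0.2·h(square B) + 0.25·h(square E) + 0.2·0 + 0.15·h(square A)
h(square A) = 0.05·1 + 0.25·h(square B) + 0.15·h(square E) + 0.3·0 + 0.25·h(square A)
Solving: h(square B) = 0.2339, h(square E) = 0.3729, h(square A) = 0.2192.
Starting from square B, the probability is 0.2339.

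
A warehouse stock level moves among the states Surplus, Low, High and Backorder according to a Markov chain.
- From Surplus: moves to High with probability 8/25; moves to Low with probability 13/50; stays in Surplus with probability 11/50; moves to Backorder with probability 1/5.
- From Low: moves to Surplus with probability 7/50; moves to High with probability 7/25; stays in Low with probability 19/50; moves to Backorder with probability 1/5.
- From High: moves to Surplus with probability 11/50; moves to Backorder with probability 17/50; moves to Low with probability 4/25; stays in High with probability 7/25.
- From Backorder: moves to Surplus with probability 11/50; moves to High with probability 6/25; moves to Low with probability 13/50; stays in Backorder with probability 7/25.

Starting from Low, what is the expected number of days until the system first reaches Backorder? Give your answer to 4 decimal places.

Let t(s) be the expected number of days to first reach Backorder from state s, with t(Backorder) = 0. Conditioning on the first day:
t(Surplus) = 1 + 0.22·t(Surplus) + 0.26·t(Low) + 0.32·t(High)
t(Low) = 1 + 0.14·t(Surplus) + 0.38·t(Low) + 0.28·t(High)
t(High) = 1 + 0.22·t(Surplus) + 0.16·t(Low) + 0.28·t(High)
Solving: t(Surplus) = 4.1379, t(Low) = 4.1633, t(High) = 3.5784.
Expected days from Low to Backorder: 4.1633.

4.1633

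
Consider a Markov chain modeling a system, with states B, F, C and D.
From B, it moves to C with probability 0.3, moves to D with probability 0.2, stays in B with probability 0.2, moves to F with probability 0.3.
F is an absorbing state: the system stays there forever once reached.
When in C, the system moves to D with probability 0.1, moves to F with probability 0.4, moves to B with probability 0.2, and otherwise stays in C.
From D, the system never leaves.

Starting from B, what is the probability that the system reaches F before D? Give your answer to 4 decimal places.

0.6600

Let h(s) be the probability of absorption at F starting from transient state s. Then h(F) = 1 and h(D) = 0. By first-step analysis:
h(B) = 0.2·h(B) + 0.3·1 + 0.3·h(C) + 0.2·0
h(C) = 0.2·h(B) + 0.4·1 + 0.3·h(C) + 0.1·0
Solving: h(B) = 0.6600, h(C) = 0.7600.
Starting from B, the probability is 0.6600.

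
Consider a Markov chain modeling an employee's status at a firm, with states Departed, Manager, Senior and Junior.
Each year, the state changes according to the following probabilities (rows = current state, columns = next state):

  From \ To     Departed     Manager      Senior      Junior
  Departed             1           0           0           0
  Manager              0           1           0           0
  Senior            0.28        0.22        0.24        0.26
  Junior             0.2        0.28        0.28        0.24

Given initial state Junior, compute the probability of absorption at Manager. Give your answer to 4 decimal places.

Let h(s) be the probability of absorption at Manager starting from transient state s. Then h(Manager) = 1 and h(Departed) = 0. By first-step analysis:
h(Senior) = 0.28·0 + 0.22·1 + 0.24·h(Senior) + 0.26·h(Junior)
h(Junior) = 0.2·0 + 0.28·1 + 0.28·h(Senior) + 0.24·h(Junior)
Solving: h(Senior) = 0.4754, h(Junior) = 0.5436.
Starting from Junior, the probability is 0.5436.

0.5436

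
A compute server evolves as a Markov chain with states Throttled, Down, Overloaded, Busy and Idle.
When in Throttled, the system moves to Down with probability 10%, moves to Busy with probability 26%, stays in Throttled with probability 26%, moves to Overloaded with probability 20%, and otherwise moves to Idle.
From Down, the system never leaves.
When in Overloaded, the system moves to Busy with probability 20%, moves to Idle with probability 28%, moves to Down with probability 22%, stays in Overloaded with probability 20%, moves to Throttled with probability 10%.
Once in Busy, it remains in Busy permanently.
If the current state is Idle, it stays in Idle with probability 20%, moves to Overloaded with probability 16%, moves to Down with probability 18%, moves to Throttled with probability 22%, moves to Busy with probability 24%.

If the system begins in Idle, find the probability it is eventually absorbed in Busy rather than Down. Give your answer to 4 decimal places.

0.5818

Let h(s) be the probability of absorption at Busy starting from transient state s. Then h(Busy) = 1 and h(Down) = 0. By first-step analysis:
h(Throttled) = 0.26·h(Throttled) + 0.1·0 + 0.2·h(Overloaded) + 0.26·1 + 0.18·h(Idle)
h(Overloaded) = 0.1·h(Throttled) + 0.22·0 + 0.2·h(Overloaded) + 0.2·1 + 0.28·h(Idle)
h(Idle) = 0.22·h(Throttled) + 0.18·0 + 0.16·h(Overloaded) + 0.24·1 + 0.2·h(Idle)
Solving: h(Throttled) = 0.6370, h(Overloaded) = 0.5333, h(Idle) = 0.5818.
Starting from Idle, the probability is 0.5818.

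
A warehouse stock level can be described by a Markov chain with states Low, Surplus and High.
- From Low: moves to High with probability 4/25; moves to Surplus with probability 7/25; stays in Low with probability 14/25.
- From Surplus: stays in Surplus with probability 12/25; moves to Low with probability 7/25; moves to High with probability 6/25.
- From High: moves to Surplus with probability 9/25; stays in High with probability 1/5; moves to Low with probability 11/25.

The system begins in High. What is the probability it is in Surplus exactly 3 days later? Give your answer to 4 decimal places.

0.3693

Propagate the distribution vector 3 days from High.
After 0 days: (0.0000, 0.0000, 1.0000)
After 1 day: (0.4400, 0.3600, 0.2000)
After 2 days: (0.4352, 0.3680, 0.1968)
After 3 days: (0.4333, 0.3693, 0.1973)
P(in Surplus after 3 days) = 0.3693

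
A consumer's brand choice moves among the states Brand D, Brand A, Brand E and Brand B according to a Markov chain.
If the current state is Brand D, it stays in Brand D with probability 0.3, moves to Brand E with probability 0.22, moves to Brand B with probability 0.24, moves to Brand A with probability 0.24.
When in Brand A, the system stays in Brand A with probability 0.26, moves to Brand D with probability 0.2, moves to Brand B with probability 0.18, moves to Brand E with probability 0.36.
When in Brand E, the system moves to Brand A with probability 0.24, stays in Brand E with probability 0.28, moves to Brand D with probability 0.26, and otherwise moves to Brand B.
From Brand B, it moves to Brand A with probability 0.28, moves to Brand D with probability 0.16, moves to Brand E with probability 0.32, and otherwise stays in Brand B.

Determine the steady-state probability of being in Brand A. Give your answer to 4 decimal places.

Let the stationary distribution be π with π = πP and π_1 + π_2 + π_3 + π_4 = 1.
π_1 = 0.3·π_1 + 0.2·π_2 + 0.26·π_3 + 0.16·π_4
π_2 = 0.24·π_1 + 0.26·π_2 + 0.24·π_3 + 0.28·π_4
π_3 = 0.22·π_1 + 0.36·π_2 + 0.28·π_3 + 0.32·π_4
Solving with the normalization constraint gives π = (0.2322, 0.2538, 0.2951, 0.2189).
So the stationary probability of Brand A is 0.2538.

0.2538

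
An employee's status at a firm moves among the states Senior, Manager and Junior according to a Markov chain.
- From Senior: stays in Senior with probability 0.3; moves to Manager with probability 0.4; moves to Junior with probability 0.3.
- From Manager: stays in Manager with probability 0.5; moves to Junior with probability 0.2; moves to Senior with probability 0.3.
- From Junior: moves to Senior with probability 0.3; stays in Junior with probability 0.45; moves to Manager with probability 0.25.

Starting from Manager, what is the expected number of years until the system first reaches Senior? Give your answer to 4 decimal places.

Let t(s) be the expected number of years to first reach Senior from state s, with t(Senior) = 0. Conditioning on the first year:
t(Manager) = 1 + 0.5·t(Manager) + 0.2·t(Junior)
t(Junior) = 1 + 0.25·t(Manager) + 0.45·t(Junior)
Solving: t(Manager) = 3.3333, t(Junior) = 3.3333.
Expected years from Manager to Senior: 3.3333.

3.3333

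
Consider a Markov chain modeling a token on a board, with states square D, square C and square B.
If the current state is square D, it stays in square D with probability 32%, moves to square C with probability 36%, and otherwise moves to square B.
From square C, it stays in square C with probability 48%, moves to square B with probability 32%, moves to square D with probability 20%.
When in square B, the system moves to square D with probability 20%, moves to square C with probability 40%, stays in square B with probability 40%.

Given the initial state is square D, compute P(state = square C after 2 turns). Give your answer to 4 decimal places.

Sum over the intermediate state after 1 turn:
P = P(square D→square D)·P(square D→square C) + P(square D→square C)·P(square C→square C) + P(square D→square B)·P(square B→square C)
  = 0.32×0.36 + 0.36×0.48 + 0.32×0.4
  = 0.1152 + 0.1728 + 0.1280 = 0.4160

0.4160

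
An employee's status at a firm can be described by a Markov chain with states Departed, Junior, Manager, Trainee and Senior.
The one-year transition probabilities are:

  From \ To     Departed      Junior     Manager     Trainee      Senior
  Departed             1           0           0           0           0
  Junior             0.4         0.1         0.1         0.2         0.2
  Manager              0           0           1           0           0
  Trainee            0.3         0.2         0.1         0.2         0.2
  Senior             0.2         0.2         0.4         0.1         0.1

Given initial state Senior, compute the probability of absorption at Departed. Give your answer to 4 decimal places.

Let h(s) be the probability of absorption at Departed starting from transient state s. Then h(Departed) = 1 and h(Manager) = 0. By first-step analysis:
h(Junior) = 0.4·1 + 0.1·h(Junior) + 0.1·0 + 0.2·h(Trainee) + 0.2·h(Senior)
h(Trainee) = 0.3·1 + 0.2·h(Junior) + 0.1·0 + 0.2·h(Trainee) + 0.2·h(Senior)
h(Senior) = 0.2·1 + 0.2·h(Junior) + 0.4·0 + 0.1·h(Trainee) + 0.1·h(Senior)
Solving: h(Junior) = 0.6909, h(Trainee) = 0.6600, h(Senior) = 0.4491.
Starting from Senior, the probability is 0.4491.

0.4491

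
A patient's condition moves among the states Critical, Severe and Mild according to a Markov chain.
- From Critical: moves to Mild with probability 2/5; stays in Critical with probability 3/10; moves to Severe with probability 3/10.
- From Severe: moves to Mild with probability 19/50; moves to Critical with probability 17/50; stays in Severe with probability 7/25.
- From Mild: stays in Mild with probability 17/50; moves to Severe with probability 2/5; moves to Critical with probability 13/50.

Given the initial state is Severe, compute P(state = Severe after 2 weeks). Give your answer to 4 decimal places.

Sum over the intermediate state after 1 week:
P = P(Severe→Critical)·P(Critical→Severe) + P(Severe→Severe)·P(Severe→Severe) + P(Severe→Mild)·P(Mild→Severe)
  = 0.34×0.3 + 0.28×0.28 + 0.38×0.4
  = 0.1020 + 0.0784 + 0.1520 = 0.3324

0.3324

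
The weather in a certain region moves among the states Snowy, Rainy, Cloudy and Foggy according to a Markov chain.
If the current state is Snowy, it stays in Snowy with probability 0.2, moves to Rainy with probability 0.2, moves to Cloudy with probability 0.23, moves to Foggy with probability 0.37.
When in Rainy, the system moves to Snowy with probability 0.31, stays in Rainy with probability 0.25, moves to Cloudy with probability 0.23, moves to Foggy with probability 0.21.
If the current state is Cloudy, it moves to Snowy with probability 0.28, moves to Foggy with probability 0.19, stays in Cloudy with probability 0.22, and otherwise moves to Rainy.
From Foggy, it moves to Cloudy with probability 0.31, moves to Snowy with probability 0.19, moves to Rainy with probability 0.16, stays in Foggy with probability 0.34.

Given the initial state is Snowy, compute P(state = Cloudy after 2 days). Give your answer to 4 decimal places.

0.2573

Propagate the distribution vector 2 days from Snowy.
After 0 days: (1.0000, 0.0000, 0.0000, 0.0000)
After 1 day: (0.2000, 0.2000, 0.2300, 0.3700)
After 2 days: (0.2367, 0.2205, 0.2573, 0.2855)
P(in Cloudy after 2 days) = 0.2573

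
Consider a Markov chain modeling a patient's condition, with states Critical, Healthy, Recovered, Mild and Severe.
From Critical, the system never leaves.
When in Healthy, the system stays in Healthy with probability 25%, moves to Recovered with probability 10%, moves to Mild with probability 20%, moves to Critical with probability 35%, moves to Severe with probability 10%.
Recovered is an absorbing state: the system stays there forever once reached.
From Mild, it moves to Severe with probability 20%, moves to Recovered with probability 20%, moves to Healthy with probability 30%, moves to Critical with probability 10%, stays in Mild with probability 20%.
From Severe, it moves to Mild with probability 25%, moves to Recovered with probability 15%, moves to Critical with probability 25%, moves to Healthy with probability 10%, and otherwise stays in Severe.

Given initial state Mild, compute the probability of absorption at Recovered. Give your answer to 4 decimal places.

0.4655

Let h(s) be the probability of absorption at Recovered starting from transient state s. Then h(Recovered) = 1 and h(Critical) = 0. By first-step analysis:
h(Healthy) = 0.35·0 + 0.25·h(Healthy) + 0.1·1 + 0.2·h(Mild) + 0.1·h(Severe)
h(Mild) = 0.1·0 + 0.3·h(Healthy) + 0.2·1 + 0.2·h(Mild) + 0.2·h(Severe)
h(Severe) = 0.25·0 + 0.1·h(Healthy) + 0.15·1 + 0.25·h(Mild) + 0.25·h(Severe)
Solving: h(Healthy) = 0.3103, h(Mild) = 0.4655, h(Severe) = 0.3966.
Starting from Mild, the probability is 0.4655.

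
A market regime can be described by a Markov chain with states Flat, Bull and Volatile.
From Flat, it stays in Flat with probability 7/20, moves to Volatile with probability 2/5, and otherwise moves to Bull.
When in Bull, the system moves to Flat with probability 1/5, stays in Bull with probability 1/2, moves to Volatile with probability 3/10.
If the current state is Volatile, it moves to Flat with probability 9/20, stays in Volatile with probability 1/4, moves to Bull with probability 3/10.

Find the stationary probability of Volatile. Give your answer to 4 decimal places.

0.3170

Let the stationary distribution be π with π = πP and π_1 + π_2 + π_3 = 1.
π_1 = 0.35·π_1 + 0.2·π_2 + 0.45·π_3
π_2 = 0.25·π_1 + 0.5·π_2 + 0.3·π_3
Solving with the normalization constraint gives π = (0.3285, 0.3545, 0.3170).
So the stationary probability of Volatile is 0.3170.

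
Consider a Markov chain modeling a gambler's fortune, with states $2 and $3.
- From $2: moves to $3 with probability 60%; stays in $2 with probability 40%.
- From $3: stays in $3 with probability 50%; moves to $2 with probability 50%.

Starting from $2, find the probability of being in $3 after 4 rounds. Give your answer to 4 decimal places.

0.5454

Propagate the distribution vector 4 rounds from $2.
After 0 rounds: (1.0000, 0.0000)
After 1 round: (0.4000, 0.6000)
After 2 rounds: (0.4600, 0.5400)
After 3 rounds: (0.4540, 0.5460)
After 4 rounds: (0.4546, 0.5454)
P(in $3 after 4 rounds) = 0.5454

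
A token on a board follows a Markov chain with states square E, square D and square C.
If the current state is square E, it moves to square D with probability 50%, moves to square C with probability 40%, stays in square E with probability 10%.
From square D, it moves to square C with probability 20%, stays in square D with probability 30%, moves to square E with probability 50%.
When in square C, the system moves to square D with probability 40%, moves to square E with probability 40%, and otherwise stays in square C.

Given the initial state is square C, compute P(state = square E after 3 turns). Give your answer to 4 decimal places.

Propagate the distribution vector 3 turns from square C.
After 0 turns: (0.0000, 0.0000, 1.0000)
After 1 turn: (0.4000, 0.4000, 0.2000)
After 2 turns: (0.3200, 0.4000, 0.2800)
After 3 turns: (0.3440, 0.3920, 0.2640)
P(in square E after 3 turns) = 0.3440

0.3440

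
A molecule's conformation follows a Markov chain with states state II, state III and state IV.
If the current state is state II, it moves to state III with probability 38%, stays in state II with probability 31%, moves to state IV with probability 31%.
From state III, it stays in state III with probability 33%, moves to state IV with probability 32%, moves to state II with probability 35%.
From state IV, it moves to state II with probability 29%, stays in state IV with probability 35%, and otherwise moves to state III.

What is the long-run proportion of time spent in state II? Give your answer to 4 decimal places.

Let the stationary distribution be π with π = πP and π_1 + π_2 + π_3 = 1.
π_1 = 0.31·π_1 + 0.35·π_2 + 0.29·π_3
π_2 = 0.38·π_1 + 0.33·π_2 + 0.36·π_3
Solving with the normalization constraint gives π = (0.3177, 0.3557, 0.3266).
So the stationary probability of state II is 0.3177.

0.3177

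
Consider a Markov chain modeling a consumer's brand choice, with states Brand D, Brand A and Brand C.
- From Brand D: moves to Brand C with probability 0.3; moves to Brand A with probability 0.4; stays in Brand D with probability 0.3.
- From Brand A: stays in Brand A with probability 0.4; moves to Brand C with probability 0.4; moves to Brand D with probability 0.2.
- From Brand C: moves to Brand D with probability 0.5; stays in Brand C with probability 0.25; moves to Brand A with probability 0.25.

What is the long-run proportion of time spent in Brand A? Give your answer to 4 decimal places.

0.3521

Let the stationary distribution be π with π = πP and π_1 + π_2 + π_3 = 1.
π_1 = 0.3·π_1 + 0.2·π_2 + 0.5·π_3
π_2 = 0.4·π_1 + 0.4·π_2 + 0.25·π_3
Solving with the normalization constraint gives π = (0.3286, 0.3521, 0.3192).
So the stationary probability of Brand A is 0.3521.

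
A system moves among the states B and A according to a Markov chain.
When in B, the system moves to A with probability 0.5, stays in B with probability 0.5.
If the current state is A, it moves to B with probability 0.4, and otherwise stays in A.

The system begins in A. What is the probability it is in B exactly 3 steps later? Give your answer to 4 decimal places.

0.4440

Propagate the distribution vector 3 steps from A.
After 0 steps: (0.0000, 1.0000)
After 1 step: (0.4000, 0.6000)
After 2 steps: (0.4400, 0.5600)
After 3 steps: (0.4440, 0.5560)
P(in B after 3 steps) = 0.4440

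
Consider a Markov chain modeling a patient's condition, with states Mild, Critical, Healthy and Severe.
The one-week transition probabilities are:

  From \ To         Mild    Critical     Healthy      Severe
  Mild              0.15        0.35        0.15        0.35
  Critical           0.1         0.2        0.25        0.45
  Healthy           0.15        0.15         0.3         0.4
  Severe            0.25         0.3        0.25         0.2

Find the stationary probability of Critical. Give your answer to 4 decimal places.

Let the stationary distribution be π with π = πP and π_1 + π_2 + π_3 + π_4 = 1.
π_1 = 0.15·π_1 + 0.1·π_2 + 0.15·π_3 + 0.25·π_4
π_2 = 0.35·π_1 + 0.2·π_2 + 0.15·π_3 + 0.3·π_4
π_3 = 0.15·π_1 + 0.25·π_2 + 0.3·π_3 + 0.25·π_4
Solving with the normalization constraint gives π = (0.1713, 0.2471, 0.2451, 0.3365).
So the stationary probability of Critical is 0.2471.

0.2471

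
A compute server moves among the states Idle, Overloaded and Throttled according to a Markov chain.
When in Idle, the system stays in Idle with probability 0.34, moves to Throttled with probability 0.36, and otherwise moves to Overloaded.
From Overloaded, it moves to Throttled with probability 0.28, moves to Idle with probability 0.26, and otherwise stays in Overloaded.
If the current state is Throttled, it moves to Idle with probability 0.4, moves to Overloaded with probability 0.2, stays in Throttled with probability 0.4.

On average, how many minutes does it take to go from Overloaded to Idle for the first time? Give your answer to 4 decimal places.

3.2836

Let t(s) be the expected number of minutes to first reach Idle from state s, with t(Idle) = 0. Conditioning on the first minute:
t(Overloaded) = 1 + 0.46·t(Overloaded) + 0.28·t(Throttled)
t(Throttled) = 1 + 0.2·t(Overloaded) + 0.4·t(Throttled)
Solving: t(Overloaded) = 3.2836, t(Throttled) = 2.7612.
Expected minutes from Overloaded to Idle: 3.2836.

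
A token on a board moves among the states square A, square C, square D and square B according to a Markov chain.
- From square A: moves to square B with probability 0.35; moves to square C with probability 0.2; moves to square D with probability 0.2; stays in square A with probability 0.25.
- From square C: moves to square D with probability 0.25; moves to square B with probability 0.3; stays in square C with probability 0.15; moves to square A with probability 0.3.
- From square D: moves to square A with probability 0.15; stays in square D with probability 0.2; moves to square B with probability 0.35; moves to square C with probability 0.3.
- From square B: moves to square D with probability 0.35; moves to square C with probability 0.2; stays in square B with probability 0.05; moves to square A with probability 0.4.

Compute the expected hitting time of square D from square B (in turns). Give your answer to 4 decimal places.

Let t(s) be the expected number of turns to first reach square D from state s, with t(square D) = 0. Conditioning on the first turn:
t(square A) = 1 + 0.25·t(square A) + 0.2·t(square C) + 0.35·t(square B)
t(square C) = 1 + 0.3·t(square A) + 0.15·t(square C) + 0.3·t(square B)
t(square B) = 1 + 0.4·t(square A) + 0.2·t(square C) + 0.05·t(square B)
Solving: t(square A) = 4.0191, t(square C) = 3.8498, t(square B) = 3.5554.
Expected turns from square B to square D: 3.5554.

3.5554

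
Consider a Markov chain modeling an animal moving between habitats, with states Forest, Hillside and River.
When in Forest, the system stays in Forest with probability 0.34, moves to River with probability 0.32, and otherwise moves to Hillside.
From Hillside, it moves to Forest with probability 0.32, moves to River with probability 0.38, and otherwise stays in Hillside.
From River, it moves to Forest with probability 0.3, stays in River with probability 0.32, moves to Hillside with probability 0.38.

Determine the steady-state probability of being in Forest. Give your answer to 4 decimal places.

0.3196

Let the stationary distribution be π with π = πP and π_1 + π_2 + π_3 = 1.
π_1 = 0.34·π_1 + 0.32·π_2 + 0.3·π_3
π_2 = 0.34·π_1 + 0.3·π_2 + 0.38·π_3
Solving with the normalization constraint gives π = (0.3196, 0.3400, 0.3404).
So the stationary probability of Forest is 0.3196.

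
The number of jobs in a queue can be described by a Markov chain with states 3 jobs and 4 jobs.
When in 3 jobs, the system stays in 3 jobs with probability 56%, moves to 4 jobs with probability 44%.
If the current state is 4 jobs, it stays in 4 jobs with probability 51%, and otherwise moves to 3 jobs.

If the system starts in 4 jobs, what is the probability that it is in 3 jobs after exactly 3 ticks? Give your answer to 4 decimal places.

0.5267

Propagate the distribution vector 3 ticks from 4 jobs.
After 0 ticks: (0.0000, 1.0000)
After 1 tick: (0.4900, 0.5100)
After 2 ticks: (0.5243, 0.4757)
After 3 ticks: (0.5267, 0.4733)
P(in 3 jobs after 3 ticks) = 0.5267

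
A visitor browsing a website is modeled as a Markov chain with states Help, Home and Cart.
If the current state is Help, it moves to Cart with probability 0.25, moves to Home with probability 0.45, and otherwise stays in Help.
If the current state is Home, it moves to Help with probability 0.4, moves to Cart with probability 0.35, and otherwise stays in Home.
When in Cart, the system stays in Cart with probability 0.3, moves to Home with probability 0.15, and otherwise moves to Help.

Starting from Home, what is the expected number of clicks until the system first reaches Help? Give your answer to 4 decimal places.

Let t(s) be the expected number of clicks to first reach Help from state s, with t(Help) = 0. Conditioning on the first click:
t(Home) = 1 + 0.25·t(Home) + 0.35·t(Cart)
t(Cart) = 1 + 0.15·t(Home) + 0.3·t(Cart)
Solving: t(Home) = 2.2222, t(Cart) = 1.9048.
Expected clicks from Home to Help: 2.2222.

2.2222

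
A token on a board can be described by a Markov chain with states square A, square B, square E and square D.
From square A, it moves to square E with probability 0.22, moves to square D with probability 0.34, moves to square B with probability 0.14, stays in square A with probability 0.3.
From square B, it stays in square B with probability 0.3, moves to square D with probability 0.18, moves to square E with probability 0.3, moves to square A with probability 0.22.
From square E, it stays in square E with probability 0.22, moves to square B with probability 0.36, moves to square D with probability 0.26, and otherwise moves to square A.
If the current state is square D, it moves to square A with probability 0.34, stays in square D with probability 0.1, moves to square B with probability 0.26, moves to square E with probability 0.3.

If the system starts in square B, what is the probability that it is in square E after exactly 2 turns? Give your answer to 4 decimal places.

Propagate the distribution vector 2 turns from square B.
After 0 turns: (0.0000, 1.0000, 0.0000, 0.0000)
After 1 turn: (0.2200, 0.3000, 0.3000, 0.1800)
After 2 turns: (0.2412, 0.2756, 0.2584, 0.2248)
P(in square E after 2 turns) = 0.2584

0.2584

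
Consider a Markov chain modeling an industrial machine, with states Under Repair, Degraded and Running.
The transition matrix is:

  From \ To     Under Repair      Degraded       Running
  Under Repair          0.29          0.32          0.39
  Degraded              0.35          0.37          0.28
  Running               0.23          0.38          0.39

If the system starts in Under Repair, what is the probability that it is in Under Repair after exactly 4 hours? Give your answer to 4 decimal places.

Propagate the distribution vector 4 hours from Under Repair.
After 0 hours: (1.0000, 0.0000, 0.0000)
After 1 hour: (0.2900, 0.3200, 0.3900)
After 2 hours: (0.2858, 0.3594, 0.3548)
After 3 hours: (0.2903, 0.3593, 0.3505)
After 4 hours: (0.2905, 0.3590, 0.3505)
P(in Under Repair after 4 hours) = 0.2905

0.2905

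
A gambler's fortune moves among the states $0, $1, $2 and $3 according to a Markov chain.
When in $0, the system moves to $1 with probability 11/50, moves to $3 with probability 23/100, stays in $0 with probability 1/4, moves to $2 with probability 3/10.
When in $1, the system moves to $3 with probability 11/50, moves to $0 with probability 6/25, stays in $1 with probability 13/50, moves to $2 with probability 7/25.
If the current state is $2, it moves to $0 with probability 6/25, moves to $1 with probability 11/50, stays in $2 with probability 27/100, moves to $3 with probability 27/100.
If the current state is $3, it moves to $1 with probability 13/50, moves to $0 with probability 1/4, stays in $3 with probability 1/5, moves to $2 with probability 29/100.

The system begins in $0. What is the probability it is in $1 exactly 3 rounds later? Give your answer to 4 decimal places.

0.2388

Propagate the distribution vector 3 rounds from $0.
After 0 rounds: (1.0000, 0.0000, 0.0000, 0.0000)
After 1 round: (0.2500, 0.2200, 0.3000, 0.2300)
After 2 rounds: (0.2448, 0.2380, 0.2843, 0.2329)
After 3 rounds: (0.2448, 0.2388, 0.2844, 0.2320)
P(in $1 after 3 rounds) = 0.2388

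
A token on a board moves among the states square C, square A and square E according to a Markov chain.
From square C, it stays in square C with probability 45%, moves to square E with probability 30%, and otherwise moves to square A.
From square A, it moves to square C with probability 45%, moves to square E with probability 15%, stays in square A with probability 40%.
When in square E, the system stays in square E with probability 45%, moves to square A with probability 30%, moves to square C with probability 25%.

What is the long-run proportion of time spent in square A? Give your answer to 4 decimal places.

0.3116

Let the stationary distribution be π with π = πP and π_1 + π_2 + π_3 = 1.
π_1 = 0.45·π_1 + 0.45·π_2 + 0.25·π_3
π_2 = 0.25·π_1 + 0.4·π_2 + 0.3·π_3
Solving with the normalization constraint gives π = (0.3904, 0.3116, 0.2979).
So the stationary probability of square A is 0.3116.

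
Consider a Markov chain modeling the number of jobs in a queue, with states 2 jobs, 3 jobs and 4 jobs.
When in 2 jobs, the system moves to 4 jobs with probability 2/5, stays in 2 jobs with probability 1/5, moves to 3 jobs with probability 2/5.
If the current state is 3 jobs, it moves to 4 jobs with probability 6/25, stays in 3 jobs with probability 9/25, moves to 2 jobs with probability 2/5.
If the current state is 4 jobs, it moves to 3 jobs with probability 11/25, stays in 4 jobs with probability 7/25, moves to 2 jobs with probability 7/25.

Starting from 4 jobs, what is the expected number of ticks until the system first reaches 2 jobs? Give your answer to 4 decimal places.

Let t(s) be the expected number of ticks to first reach 2 jobs from state s, with t(2 jobs) = 0. Conditioning on the first tick:
t(3 jobs) = 1 + 0.36·t(3 jobs) + 0.24·t(4 jobs)
t(4 jobs) = 1 + 0.44·t(3 jobs) + 0.28·t(4 jobs)
Solving: t(3 jobs) = 2.7027, t(4 jobs) = 3.0405.
Expected ticks from 4 jobs to 2 jobs: 3.0405.

3.0405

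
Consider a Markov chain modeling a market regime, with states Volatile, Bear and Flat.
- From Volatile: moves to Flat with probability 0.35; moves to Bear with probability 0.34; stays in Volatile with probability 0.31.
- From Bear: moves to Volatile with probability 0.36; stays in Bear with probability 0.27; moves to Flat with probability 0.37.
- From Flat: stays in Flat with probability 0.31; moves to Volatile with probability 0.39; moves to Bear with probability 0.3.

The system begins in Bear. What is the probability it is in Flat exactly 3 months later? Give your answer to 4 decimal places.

Propagate the distribution vector 3 months from Bear.
After 0 months: (0.0000, 1.0000, 0.0000)
After 1 month: (0.3600, 0.2700, 0.3700)
After 2 months: (0.3531, 0.3063, 0.3406)
After 3 months: (0.3526, 0.3049, 0.3425)
P(in Flat after 3 months) = 0.3425

0.3425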